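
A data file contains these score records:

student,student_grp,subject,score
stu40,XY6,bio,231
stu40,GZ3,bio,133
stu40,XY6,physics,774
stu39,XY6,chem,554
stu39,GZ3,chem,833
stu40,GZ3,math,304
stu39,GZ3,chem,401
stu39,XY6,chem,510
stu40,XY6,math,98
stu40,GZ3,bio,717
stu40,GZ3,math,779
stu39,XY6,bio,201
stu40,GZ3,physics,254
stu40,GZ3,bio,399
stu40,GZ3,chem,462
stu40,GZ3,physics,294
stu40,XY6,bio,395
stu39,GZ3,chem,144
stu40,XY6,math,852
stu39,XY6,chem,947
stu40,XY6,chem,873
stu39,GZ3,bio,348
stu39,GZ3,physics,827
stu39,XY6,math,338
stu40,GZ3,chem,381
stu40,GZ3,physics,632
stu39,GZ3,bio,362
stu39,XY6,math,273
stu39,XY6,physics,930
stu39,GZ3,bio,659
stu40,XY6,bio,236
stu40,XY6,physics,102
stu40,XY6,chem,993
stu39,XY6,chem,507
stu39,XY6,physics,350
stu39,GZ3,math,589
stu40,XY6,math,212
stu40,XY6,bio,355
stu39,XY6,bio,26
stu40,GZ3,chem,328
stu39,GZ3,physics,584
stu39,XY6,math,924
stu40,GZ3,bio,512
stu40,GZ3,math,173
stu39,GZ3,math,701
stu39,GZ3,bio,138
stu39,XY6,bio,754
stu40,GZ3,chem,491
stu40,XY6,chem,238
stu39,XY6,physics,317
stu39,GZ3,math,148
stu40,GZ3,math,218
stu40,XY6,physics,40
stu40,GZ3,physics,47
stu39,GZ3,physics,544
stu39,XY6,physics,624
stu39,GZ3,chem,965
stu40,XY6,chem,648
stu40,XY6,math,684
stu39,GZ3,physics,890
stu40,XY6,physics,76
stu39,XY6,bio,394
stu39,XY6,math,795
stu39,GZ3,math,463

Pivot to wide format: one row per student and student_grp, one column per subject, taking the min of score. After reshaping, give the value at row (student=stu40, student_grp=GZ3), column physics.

Rows with student=stu40, student_grp=GZ3 and subject=physics: score values are 254, 294, 632, 47.
min(254, 294, 632, 47) = 47.

47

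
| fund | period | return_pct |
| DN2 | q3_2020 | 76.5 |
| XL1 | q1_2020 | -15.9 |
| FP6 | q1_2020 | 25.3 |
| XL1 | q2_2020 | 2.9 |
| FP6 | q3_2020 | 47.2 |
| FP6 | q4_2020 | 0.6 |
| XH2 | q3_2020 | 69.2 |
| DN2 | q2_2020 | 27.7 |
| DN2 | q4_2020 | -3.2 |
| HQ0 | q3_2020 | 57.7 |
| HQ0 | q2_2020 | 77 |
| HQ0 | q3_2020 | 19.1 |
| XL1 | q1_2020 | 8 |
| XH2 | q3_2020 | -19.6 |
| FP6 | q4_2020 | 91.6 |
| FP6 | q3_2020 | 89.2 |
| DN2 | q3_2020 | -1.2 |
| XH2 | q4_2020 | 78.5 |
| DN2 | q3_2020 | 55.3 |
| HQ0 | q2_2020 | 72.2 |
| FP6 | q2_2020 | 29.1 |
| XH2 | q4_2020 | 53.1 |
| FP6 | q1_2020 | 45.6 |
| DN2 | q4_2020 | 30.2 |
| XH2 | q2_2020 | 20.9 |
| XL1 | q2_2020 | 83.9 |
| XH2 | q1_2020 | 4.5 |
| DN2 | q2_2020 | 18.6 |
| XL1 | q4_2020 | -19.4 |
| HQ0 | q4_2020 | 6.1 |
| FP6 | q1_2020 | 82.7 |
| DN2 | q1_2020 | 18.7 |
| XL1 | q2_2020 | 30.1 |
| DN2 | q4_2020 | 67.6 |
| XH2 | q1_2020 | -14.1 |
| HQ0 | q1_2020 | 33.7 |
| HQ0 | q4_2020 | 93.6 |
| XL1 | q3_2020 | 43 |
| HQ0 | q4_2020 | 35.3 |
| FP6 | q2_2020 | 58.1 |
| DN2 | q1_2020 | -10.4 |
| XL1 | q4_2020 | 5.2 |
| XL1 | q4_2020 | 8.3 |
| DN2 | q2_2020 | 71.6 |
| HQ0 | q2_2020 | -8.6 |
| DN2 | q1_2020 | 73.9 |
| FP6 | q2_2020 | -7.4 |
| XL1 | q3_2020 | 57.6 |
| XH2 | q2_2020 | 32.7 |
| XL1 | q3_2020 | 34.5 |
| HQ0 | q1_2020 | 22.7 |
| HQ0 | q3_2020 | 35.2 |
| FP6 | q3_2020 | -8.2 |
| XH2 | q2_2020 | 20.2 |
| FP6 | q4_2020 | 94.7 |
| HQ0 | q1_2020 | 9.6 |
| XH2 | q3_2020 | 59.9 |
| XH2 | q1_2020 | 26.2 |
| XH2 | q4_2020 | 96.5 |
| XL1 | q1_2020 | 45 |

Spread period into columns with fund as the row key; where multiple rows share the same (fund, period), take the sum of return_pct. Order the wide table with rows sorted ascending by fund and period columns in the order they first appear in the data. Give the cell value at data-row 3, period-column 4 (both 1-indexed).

135

With rows sorted ascending by fund, row 3 is fund=HQ0. period columns in first-appearance order: q3_2020, q1_2020, q2_2020, q4_2020; column 4 is q4_2020.
Long rows with fund=HQ0, period=q4_2020: 6.1 + 93.6 + 35.3 = 135.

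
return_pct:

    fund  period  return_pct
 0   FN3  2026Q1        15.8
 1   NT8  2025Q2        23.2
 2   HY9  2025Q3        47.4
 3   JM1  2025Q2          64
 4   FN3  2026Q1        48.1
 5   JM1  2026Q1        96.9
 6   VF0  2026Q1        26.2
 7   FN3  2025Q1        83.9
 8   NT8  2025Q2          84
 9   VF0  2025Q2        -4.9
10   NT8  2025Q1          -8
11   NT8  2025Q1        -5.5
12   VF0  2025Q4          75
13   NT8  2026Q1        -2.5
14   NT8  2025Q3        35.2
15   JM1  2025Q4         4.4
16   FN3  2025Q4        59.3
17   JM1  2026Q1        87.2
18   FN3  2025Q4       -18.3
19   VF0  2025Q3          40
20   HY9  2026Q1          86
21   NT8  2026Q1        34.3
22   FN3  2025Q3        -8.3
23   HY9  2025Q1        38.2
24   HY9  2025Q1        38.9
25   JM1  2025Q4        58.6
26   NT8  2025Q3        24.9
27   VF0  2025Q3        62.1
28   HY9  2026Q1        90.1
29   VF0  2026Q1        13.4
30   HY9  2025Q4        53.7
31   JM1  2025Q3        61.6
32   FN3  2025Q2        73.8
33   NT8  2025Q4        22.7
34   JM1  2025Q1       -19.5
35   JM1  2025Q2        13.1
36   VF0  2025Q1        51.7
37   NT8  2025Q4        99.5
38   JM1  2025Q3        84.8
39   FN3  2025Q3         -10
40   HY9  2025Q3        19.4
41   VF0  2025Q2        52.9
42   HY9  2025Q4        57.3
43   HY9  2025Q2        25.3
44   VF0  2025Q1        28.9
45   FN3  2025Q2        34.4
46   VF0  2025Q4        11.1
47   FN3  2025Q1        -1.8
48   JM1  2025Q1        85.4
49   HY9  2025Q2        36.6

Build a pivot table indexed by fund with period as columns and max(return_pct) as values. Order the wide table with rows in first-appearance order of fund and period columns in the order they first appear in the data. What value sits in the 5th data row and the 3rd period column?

62.1

With rows in first-appearance order of fund, row 5 is fund=VF0. period columns in first-appearance order: 2026Q1, 2025Q2, 2025Q3, 2025Q1, 2025Q4; column 3 is 2025Q3.
Long rows with fund=VF0, period=2025Q3: max(40, 62.1) = 62.1.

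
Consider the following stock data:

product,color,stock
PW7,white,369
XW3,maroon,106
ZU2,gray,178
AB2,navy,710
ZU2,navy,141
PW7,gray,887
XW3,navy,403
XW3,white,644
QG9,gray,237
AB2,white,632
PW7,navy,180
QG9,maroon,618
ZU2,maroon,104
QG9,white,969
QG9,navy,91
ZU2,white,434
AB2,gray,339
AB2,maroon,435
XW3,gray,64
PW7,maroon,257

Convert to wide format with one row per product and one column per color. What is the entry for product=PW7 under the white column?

369

Wide layout: rows indexed by product, columns are the 4 distinct color values (white, maroon, gray, navy).
Cell (product=PW7, color=white) draws from the long row where product=PW7 and color=white, which has stock=369.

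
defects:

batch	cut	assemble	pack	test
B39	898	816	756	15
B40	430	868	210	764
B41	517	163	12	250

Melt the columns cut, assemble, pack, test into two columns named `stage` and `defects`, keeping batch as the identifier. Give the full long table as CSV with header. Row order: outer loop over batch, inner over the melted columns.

Each (batch, column) pair becomes one row: 3 × 4 = 12 rows.
For example, (B39, cut) → defects=898.

batch,stage,defects
B39,cut,898
B39,assemble,816
B39,pack,756
B39,test,15
B40,cut,430
B40,assemble,868
B40,pack,210
B40,test,764
B41,cut,517
B41,assemble,163
B41,pack,12
B41,test,250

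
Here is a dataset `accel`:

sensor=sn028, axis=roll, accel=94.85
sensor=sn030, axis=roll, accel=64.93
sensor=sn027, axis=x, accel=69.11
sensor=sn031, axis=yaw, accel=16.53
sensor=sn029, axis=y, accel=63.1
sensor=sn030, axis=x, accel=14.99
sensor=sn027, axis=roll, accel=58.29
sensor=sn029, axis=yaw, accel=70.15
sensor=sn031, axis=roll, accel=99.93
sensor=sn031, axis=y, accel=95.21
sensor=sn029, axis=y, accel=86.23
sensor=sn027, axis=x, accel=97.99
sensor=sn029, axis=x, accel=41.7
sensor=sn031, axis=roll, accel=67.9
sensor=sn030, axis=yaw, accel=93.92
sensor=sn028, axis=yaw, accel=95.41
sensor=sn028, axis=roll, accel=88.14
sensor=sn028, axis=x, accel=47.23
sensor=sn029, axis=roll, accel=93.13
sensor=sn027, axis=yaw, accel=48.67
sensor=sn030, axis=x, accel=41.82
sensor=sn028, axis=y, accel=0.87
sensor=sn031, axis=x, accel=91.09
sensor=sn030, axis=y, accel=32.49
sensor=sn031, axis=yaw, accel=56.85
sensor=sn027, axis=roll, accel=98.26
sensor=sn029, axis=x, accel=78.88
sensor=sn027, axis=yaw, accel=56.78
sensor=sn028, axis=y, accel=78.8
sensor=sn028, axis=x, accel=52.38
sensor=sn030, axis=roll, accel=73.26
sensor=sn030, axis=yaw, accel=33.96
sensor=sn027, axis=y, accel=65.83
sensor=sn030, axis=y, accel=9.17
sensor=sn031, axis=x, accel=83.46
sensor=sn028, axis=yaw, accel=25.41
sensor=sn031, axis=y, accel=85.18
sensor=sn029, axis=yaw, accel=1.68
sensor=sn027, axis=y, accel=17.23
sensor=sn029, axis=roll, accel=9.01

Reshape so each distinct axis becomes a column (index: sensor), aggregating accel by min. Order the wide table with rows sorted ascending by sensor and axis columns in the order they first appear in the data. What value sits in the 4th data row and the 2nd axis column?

14.99

With rows sorted ascending by sensor, row 4 is sensor=sn030. axis columns in first-appearance order: roll, x, yaw, y; column 2 is x.
Long rows with sensor=sn030, axis=x: min(14.99, 41.82) = 14.99.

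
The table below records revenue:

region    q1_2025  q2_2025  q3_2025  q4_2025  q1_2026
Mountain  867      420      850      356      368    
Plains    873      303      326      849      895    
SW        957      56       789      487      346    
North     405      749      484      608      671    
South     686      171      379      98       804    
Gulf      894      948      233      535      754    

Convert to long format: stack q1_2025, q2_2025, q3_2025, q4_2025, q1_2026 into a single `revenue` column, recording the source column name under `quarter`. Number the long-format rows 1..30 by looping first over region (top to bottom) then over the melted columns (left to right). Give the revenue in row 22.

171

30 rows total (6 × 5). Row 22: index ⌊(22-1)/5⌋ = 4 into region → South; (22-1) mod 5 = 1 into the melted columns → q2_2025.
So row 22 is (South, q2_2025, 171); revenue = 171.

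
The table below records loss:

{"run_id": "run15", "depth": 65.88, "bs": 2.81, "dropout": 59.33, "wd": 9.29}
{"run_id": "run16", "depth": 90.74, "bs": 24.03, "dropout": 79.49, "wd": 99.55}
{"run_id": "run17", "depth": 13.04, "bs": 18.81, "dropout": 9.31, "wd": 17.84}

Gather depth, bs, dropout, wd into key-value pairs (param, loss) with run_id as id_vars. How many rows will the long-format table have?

12

3 run_id values × 4 melted columns = 12 rows.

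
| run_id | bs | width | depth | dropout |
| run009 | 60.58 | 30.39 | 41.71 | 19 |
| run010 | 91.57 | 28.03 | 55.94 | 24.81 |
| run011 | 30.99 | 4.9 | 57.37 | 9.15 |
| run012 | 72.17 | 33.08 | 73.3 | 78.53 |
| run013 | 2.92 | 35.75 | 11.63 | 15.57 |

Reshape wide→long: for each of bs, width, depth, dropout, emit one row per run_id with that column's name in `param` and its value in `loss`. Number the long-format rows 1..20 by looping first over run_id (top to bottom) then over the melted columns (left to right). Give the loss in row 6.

20 rows total (5 × 4). Row 6: index ⌊(6-1)/4⌋ = 1 into run_id → run010; (6-1) mod 4 = 1 into the melted columns → width.
So row 6 is (run010, width, 28.03); loss = 28.03.

28.03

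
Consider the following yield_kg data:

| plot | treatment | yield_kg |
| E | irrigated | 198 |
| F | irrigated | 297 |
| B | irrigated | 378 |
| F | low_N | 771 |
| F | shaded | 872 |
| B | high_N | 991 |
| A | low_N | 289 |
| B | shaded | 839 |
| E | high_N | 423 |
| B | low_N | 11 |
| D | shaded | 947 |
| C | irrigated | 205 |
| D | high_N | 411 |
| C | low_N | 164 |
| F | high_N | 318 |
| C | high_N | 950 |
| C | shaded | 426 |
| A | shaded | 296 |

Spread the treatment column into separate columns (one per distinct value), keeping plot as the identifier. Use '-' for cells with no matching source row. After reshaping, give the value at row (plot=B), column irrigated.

The long row with plot=B, treatment=irrigated has yield_kg=378.

378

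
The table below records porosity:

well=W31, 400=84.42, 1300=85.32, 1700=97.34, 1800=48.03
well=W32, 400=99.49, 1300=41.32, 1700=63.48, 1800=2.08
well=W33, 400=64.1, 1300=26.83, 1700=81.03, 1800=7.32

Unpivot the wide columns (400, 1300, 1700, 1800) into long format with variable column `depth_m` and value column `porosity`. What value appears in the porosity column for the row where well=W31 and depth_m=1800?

48.03

Unpivoting turns each (well, wide-column) pair into one long row.
The wide cell at row W31, column 1800 holds 48.03, so the long row (W31, 1800) has porosity=48.03.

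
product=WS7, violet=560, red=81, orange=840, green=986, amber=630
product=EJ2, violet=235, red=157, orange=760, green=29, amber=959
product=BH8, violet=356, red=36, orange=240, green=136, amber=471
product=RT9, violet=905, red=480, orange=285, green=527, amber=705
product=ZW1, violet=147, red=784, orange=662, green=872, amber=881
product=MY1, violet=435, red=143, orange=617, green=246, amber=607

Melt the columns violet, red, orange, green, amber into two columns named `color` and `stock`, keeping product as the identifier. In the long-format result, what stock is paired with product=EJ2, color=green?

Unpivoting turns each (product, wide-column) pair into one long row.
The wide cell at row EJ2, column green holds 29, so the long row (EJ2, green) has stock=29.

29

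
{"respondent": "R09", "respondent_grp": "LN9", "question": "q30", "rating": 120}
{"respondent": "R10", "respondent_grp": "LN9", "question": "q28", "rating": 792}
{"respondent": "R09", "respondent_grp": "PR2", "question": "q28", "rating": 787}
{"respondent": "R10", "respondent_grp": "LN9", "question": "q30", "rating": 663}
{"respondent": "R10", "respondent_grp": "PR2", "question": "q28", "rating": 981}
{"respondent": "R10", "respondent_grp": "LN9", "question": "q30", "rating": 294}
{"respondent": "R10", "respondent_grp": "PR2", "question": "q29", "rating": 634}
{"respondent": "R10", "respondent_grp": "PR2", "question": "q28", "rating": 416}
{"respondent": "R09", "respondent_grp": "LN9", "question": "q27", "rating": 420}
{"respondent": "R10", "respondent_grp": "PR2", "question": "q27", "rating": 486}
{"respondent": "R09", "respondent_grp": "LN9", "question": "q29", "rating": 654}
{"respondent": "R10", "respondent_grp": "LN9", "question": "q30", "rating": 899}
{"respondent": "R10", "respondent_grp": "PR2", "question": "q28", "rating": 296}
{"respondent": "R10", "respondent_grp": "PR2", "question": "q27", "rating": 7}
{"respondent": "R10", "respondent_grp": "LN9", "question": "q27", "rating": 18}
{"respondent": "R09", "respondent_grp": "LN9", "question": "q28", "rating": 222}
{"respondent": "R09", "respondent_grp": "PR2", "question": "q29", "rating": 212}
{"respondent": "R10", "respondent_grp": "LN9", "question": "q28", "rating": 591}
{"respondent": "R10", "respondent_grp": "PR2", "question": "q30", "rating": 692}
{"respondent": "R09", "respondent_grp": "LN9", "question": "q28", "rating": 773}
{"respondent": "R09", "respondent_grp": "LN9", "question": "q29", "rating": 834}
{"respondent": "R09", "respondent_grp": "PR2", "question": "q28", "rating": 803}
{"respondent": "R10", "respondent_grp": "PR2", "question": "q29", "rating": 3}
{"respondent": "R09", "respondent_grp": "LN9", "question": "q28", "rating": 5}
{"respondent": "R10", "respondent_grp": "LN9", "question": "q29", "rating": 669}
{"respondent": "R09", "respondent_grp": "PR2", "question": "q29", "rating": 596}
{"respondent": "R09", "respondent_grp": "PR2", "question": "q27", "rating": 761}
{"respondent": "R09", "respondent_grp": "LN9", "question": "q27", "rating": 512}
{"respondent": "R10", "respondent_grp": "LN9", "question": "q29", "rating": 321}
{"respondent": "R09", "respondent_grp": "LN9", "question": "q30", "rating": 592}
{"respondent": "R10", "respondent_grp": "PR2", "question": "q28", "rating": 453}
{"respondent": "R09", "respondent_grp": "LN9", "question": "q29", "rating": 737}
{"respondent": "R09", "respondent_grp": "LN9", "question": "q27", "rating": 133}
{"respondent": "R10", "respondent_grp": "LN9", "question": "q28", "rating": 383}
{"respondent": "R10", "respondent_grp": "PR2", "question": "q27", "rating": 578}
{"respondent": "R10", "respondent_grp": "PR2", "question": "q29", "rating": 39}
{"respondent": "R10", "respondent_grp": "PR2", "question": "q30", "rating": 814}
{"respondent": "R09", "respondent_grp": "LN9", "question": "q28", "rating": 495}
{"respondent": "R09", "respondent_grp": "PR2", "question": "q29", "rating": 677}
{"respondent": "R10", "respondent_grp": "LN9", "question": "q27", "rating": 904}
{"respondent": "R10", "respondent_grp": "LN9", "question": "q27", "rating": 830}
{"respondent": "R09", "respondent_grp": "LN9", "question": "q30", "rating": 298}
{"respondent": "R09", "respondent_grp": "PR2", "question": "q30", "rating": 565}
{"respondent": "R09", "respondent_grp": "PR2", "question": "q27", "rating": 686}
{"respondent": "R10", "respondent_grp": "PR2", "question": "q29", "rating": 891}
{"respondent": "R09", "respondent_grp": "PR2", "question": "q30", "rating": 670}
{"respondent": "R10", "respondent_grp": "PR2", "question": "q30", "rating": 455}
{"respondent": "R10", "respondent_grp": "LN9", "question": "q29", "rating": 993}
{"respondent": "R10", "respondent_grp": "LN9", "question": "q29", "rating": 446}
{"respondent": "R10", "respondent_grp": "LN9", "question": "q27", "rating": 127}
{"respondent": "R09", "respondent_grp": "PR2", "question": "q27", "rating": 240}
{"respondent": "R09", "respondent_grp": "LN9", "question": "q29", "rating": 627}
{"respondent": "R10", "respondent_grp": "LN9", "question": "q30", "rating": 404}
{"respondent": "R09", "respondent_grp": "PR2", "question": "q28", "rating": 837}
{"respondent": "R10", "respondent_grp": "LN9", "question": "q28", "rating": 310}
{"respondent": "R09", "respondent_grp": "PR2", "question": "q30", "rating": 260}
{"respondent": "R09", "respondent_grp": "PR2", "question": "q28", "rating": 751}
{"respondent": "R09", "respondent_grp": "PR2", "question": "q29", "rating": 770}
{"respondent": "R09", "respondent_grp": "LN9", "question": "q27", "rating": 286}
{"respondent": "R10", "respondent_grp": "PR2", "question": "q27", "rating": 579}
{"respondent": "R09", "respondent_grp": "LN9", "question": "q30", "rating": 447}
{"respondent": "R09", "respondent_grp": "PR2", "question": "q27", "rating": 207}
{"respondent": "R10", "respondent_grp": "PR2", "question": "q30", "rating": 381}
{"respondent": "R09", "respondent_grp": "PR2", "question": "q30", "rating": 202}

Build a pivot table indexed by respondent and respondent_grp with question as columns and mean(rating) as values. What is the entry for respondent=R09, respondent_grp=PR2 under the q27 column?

473.50

Rows with respondent=R09, respondent_grp=PR2 and question=q27: rating values are 761, 686, 240, 207.
(761 + 686 + 240 + 207) / 4 = 473.50.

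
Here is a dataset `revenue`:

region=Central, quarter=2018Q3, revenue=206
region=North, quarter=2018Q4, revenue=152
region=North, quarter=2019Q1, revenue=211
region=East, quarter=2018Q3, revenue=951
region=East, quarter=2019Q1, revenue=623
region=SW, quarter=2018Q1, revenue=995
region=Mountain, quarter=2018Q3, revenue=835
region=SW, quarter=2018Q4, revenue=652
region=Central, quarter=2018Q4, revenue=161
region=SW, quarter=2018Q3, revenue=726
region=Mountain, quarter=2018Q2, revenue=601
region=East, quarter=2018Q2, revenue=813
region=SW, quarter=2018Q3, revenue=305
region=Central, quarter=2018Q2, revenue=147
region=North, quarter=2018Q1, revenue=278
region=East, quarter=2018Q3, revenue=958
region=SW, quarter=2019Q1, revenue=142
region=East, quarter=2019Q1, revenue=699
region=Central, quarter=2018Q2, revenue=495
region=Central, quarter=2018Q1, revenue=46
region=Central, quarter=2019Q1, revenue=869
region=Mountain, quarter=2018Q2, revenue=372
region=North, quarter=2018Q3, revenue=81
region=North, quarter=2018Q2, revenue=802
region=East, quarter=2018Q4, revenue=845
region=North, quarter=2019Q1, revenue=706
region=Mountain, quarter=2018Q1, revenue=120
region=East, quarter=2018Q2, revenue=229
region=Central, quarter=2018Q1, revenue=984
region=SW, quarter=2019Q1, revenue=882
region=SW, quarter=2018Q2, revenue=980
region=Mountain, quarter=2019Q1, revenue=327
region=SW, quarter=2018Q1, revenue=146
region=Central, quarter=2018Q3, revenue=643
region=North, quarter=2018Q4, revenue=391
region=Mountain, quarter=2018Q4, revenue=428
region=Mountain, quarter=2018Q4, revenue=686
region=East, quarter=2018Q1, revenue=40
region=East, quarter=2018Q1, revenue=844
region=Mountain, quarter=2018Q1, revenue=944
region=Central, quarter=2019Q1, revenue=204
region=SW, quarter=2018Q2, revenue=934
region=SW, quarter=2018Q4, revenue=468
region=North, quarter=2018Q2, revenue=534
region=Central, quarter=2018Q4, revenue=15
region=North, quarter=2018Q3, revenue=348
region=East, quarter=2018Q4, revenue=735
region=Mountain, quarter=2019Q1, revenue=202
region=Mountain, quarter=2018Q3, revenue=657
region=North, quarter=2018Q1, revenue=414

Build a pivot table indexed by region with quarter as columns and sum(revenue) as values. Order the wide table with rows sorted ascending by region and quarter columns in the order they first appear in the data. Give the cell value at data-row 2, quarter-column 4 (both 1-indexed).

With rows sorted ascending by region, row 2 is region=East. quarter columns in first-appearance order: 2018Q3, 2018Q4, 2019Q1, 2018Q1, 2018Q2; column 4 is 2018Q1.
Long rows with region=East, quarter=2018Q1: 40 + 844 = 884.

884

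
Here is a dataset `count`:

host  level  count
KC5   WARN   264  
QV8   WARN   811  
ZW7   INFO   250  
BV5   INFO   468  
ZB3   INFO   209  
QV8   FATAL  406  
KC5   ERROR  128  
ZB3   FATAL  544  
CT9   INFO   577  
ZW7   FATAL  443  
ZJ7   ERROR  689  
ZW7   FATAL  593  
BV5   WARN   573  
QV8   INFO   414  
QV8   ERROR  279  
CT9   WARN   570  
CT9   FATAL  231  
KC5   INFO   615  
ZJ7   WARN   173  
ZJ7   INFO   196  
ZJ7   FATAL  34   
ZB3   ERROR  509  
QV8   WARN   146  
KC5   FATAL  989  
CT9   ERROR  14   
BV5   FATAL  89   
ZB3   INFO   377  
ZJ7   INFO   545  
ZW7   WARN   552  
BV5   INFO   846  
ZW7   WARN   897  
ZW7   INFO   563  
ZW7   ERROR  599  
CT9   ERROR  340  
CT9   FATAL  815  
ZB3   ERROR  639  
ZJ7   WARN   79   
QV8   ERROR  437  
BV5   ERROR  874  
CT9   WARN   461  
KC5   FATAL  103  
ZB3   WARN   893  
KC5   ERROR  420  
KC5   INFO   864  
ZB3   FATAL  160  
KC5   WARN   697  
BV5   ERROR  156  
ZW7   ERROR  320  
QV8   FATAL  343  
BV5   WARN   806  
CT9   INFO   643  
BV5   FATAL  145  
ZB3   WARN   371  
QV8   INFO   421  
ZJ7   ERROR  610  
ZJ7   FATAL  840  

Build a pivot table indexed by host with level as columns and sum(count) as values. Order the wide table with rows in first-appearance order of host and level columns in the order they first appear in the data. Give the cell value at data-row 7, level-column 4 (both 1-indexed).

1299

With rows in first-appearance order of host, row 7 is host=ZJ7. level columns in first-appearance order: WARN, INFO, FATAL, ERROR; column 4 is ERROR.
Long rows with host=ZJ7, level=ERROR: 689 + 610 = 1299.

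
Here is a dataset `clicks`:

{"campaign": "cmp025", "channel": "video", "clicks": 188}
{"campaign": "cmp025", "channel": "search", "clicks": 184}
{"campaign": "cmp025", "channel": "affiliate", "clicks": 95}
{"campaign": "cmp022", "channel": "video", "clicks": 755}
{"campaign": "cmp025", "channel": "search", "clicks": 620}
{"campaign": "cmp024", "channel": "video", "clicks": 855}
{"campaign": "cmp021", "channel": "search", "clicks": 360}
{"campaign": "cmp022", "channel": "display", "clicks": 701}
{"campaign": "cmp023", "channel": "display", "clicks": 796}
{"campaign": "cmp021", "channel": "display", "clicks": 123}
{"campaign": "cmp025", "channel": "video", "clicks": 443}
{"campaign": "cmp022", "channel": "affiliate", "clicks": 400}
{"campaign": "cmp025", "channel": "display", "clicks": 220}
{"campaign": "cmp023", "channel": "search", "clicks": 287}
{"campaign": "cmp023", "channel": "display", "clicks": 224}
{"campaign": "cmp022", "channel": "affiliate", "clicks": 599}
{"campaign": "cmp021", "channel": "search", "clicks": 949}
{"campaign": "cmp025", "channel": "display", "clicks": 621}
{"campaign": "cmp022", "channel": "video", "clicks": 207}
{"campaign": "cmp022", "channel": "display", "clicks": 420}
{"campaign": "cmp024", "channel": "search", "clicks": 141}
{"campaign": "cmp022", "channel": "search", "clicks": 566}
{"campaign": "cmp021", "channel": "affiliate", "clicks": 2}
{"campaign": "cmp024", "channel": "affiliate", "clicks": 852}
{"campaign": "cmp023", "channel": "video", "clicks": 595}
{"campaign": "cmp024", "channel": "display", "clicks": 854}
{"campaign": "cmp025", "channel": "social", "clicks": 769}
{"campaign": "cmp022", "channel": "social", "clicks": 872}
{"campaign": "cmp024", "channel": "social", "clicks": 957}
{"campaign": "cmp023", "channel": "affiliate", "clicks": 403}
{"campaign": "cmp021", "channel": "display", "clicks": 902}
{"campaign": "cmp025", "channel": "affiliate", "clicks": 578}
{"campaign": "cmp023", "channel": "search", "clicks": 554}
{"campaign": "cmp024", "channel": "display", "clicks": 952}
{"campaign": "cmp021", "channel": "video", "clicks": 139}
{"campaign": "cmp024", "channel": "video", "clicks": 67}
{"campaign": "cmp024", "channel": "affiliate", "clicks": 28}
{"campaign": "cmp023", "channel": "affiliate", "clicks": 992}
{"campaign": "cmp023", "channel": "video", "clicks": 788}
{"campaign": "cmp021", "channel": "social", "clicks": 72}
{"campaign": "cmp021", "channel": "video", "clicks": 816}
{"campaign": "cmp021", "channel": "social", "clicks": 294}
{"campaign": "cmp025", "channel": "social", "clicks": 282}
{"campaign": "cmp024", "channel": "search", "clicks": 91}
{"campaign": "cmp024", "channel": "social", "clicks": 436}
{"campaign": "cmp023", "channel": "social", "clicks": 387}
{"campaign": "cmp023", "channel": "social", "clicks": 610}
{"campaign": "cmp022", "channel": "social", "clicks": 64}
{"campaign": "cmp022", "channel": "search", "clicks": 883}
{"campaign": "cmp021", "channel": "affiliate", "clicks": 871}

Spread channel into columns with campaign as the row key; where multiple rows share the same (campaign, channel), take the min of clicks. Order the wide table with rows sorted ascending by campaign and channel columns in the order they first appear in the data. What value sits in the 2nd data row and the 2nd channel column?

566

With rows sorted ascending by campaign, row 2 is campaign=cmp022. channel columns in first-appearance order: video, search, affiliate, display, social; column 2 is search.
Long rows with campaign=cmp022, channel=search: min(566, 883) = 566.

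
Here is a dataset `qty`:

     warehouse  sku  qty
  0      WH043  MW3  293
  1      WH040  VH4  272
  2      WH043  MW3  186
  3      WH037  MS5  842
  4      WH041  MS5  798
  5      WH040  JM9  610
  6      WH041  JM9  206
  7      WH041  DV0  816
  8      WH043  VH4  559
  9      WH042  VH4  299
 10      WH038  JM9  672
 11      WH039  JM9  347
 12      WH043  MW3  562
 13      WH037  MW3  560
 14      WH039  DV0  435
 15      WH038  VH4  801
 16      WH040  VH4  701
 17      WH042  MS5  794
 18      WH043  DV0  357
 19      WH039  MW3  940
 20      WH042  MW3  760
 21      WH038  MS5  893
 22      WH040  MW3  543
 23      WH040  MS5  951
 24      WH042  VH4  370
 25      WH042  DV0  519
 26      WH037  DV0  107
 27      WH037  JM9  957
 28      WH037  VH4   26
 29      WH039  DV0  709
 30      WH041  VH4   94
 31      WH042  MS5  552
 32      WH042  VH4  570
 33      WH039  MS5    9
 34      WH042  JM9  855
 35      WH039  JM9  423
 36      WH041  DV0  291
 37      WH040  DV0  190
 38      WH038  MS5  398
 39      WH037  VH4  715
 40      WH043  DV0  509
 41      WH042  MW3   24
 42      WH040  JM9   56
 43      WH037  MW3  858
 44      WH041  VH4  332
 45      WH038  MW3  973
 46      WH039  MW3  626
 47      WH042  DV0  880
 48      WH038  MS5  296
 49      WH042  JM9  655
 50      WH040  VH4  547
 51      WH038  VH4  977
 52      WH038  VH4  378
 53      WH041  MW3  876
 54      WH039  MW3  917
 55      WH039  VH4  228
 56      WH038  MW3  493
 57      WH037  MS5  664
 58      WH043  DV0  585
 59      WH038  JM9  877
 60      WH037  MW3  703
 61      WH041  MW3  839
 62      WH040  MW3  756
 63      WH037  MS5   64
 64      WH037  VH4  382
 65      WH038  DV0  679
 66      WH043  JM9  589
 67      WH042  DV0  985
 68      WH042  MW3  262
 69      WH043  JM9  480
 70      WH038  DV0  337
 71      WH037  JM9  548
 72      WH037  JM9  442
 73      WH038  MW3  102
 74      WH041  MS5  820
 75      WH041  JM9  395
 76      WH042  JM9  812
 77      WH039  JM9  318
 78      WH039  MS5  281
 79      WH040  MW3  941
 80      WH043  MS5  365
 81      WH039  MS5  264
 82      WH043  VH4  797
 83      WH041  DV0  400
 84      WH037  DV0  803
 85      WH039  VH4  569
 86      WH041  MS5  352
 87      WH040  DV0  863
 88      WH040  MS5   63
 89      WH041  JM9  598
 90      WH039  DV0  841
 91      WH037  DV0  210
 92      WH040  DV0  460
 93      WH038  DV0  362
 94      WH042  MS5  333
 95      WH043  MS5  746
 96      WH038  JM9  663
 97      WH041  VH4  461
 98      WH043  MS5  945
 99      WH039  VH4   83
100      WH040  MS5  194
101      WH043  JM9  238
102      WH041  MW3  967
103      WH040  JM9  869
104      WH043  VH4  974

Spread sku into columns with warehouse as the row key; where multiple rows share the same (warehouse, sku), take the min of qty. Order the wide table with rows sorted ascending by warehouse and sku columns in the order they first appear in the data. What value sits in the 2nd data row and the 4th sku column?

With rows sorted ascending by warehouse, row 2 is warehouse=WH038. sku columns in first-appearance order: MW3, VH4, MS5, JM9, DV0; column 4 is JM9.
Long rows with warehouse=WH038, sku=JM9: min(672, 877, 663) = 663.

663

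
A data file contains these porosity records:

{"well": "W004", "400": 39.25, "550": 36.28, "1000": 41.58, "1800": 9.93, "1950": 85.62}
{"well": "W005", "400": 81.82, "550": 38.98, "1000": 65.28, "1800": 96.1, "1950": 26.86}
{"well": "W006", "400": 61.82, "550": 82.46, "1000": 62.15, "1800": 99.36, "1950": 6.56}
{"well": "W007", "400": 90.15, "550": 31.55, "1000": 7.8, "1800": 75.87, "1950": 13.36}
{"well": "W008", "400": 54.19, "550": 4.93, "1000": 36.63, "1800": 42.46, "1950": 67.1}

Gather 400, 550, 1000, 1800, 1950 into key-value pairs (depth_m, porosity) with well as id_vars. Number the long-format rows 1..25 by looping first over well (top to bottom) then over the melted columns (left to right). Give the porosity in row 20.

25 rows total (5 × 5). Row 20: index ⌊(20-1)/5⌋ = 3 into well → W007; (20-1) mod 5 = 4 into the melted columns → 1950.
So row 20 is (W007, 1950, 13.36); porosity = 13.36.

13.36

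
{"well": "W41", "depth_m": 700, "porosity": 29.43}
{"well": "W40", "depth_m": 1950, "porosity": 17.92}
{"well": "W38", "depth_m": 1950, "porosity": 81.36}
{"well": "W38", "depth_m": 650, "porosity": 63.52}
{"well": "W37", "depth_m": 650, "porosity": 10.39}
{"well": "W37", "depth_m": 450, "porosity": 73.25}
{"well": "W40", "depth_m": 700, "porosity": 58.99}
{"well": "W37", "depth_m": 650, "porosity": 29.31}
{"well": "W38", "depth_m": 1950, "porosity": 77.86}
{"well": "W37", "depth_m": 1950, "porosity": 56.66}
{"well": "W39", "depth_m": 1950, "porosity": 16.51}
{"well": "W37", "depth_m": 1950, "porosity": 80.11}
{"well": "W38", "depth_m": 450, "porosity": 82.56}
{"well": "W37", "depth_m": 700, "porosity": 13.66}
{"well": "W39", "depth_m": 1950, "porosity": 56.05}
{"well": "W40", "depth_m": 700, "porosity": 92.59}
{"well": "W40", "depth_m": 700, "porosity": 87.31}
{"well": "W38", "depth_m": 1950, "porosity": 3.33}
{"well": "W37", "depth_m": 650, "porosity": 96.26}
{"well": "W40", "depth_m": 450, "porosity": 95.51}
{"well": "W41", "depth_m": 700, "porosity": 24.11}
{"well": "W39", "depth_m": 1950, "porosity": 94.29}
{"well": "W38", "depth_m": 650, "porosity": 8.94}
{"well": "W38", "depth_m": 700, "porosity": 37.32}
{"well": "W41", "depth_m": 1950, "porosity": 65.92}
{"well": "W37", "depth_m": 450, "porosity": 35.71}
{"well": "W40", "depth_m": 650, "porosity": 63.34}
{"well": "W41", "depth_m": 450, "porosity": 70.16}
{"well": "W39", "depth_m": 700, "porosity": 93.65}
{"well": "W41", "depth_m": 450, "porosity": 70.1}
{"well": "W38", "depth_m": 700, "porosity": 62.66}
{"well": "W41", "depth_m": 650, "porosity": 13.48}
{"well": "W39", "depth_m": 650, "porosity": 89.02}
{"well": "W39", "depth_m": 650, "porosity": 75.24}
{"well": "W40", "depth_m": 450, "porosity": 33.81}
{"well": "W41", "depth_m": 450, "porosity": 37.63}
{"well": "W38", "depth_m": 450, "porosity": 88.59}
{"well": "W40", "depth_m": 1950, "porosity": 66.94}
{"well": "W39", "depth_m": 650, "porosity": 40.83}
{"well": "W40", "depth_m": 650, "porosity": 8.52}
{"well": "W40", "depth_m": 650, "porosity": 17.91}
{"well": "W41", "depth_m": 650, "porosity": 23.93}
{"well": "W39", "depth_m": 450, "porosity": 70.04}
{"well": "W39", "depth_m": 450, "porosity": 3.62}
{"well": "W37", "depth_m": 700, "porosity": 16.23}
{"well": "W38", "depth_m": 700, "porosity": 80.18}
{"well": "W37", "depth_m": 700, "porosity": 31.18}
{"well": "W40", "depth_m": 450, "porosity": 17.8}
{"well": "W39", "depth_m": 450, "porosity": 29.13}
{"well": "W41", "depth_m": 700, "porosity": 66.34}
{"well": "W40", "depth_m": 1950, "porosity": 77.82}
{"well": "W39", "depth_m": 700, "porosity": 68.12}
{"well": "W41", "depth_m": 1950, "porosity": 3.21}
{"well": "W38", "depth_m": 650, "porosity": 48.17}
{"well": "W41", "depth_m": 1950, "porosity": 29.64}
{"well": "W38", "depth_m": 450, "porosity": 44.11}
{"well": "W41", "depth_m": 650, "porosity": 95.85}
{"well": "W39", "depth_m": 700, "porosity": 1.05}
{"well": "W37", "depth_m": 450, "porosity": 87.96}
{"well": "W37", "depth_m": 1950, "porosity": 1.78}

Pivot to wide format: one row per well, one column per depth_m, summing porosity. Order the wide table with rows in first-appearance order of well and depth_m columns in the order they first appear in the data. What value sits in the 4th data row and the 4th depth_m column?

With rows in first-appearance order of well, row 4 is well=W37. depth_m columns in first-appearance order: 700, 1950, 650, 450; column 4 is 450.
Long rows with well=W37, depth_m=450: 73.25 + 35.71 + 87.96 = 196.92.

196.92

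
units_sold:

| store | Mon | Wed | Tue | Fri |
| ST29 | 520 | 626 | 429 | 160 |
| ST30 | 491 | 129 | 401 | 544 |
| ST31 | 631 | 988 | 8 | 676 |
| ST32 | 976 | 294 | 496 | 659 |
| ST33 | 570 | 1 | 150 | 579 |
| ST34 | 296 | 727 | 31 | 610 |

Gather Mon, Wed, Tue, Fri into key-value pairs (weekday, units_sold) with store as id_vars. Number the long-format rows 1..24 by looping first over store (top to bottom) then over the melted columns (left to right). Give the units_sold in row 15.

496

24 rows total (6 × 4). Row 15: index ⌊(15-1)/4⌋ = 3 into store → ST32; (15-1) mod 4 = 2 into the melted columns → Tue.
So row 15 is (ST32, Tue, 496); units_sold = 496.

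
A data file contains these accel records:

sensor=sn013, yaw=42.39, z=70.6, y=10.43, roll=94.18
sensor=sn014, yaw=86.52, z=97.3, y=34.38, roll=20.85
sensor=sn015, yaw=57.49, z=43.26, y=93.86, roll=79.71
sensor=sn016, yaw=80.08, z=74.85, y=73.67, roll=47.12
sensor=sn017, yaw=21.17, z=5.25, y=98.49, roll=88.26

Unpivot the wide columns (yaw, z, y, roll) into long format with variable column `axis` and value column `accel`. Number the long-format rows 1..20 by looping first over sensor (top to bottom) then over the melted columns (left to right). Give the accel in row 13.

20 rows total (5 × 4). Row 13: index ⌊(13-1)/4⌋ = 3 into sensor → sn016; (13-1) mod 4 = 0 into the melted columns → yaw.
So row 13 is (sn016, yaw, 80.08); accel = 80.08.

80.08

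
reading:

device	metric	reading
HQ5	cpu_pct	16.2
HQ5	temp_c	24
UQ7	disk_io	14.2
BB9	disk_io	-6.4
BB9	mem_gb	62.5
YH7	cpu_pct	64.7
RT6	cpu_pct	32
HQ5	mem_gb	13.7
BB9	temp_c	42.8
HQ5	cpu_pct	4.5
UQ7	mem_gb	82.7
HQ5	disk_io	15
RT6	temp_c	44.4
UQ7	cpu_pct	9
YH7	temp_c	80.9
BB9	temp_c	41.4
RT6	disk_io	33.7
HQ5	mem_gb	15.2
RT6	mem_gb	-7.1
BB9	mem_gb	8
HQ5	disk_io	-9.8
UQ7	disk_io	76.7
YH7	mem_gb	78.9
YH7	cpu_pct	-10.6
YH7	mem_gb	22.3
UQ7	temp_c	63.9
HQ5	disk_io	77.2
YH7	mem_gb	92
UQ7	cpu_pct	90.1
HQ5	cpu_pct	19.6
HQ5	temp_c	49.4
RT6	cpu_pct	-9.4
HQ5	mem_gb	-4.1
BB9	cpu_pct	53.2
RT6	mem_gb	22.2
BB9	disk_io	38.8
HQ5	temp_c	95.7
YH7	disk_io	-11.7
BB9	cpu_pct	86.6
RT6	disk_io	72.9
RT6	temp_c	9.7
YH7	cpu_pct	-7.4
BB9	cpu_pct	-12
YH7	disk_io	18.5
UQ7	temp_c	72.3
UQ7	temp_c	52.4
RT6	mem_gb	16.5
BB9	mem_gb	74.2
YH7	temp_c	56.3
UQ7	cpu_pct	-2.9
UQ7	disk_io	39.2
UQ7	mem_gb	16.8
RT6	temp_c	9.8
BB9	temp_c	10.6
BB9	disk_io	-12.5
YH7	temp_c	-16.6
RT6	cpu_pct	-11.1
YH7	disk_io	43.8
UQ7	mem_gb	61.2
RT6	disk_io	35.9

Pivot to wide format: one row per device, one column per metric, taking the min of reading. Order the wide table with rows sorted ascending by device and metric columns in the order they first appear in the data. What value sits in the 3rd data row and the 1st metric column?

With rows sorted ascending by device, row 3 is device=RT6. metric columns in first-appearance order: cpu_pct, temp_c, disk_io, mem_gb; column 1 is cpu_pct.
Long rows with device=RT6, metric=cpu_pct: min(32, -9.4, -11.1) = -11.1.

-11.1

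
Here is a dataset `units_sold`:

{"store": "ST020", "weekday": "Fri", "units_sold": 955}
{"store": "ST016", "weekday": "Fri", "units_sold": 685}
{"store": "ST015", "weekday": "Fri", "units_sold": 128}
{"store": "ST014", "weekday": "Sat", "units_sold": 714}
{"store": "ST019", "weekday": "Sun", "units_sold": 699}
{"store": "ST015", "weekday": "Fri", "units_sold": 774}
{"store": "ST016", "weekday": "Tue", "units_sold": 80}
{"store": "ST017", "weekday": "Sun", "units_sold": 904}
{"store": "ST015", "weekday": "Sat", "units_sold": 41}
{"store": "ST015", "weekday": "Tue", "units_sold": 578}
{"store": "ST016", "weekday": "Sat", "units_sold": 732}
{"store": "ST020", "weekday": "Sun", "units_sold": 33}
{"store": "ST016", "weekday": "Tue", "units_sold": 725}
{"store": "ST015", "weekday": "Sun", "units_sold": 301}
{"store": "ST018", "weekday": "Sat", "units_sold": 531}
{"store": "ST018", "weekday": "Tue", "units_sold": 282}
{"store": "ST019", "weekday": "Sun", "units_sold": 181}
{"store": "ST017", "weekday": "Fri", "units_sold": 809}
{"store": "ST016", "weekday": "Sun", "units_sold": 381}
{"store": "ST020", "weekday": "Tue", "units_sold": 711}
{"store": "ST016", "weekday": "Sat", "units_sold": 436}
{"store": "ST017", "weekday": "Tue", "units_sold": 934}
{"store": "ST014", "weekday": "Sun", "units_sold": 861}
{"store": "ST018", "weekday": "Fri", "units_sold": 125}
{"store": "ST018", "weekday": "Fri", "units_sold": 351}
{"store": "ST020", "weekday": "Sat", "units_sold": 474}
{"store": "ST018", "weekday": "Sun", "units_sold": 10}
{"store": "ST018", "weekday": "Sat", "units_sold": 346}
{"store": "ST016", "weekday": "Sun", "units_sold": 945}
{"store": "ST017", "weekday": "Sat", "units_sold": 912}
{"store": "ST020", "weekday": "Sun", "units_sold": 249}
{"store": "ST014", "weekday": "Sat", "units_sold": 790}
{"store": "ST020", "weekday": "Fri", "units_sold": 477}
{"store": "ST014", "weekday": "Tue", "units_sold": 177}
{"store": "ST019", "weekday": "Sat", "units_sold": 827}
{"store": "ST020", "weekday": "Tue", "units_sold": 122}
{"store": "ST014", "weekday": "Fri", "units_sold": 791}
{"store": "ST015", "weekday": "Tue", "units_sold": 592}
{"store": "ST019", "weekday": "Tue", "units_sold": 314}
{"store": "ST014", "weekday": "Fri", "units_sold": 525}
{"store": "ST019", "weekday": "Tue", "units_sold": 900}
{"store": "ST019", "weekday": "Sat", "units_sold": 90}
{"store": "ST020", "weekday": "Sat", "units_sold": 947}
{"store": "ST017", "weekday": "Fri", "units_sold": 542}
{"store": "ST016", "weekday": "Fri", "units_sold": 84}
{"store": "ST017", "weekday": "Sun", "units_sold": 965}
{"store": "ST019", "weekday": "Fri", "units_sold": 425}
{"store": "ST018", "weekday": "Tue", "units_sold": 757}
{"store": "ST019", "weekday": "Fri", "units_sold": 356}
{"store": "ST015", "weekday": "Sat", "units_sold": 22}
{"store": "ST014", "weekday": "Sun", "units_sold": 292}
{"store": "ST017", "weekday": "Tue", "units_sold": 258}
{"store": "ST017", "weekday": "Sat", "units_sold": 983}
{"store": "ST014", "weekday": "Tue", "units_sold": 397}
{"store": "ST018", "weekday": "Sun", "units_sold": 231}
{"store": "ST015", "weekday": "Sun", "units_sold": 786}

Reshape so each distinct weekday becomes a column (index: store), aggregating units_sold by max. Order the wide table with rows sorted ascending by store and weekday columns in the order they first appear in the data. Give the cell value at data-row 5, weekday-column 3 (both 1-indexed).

231

With rows sorted ascending by store, row 5 is store=ST018. weekday columns in first-appearance order: Fri, Sat, Sun, Tue; column 3 is Sun.
Long rows with store=ST018, weekday=Sun: max(10, 231) = 231.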